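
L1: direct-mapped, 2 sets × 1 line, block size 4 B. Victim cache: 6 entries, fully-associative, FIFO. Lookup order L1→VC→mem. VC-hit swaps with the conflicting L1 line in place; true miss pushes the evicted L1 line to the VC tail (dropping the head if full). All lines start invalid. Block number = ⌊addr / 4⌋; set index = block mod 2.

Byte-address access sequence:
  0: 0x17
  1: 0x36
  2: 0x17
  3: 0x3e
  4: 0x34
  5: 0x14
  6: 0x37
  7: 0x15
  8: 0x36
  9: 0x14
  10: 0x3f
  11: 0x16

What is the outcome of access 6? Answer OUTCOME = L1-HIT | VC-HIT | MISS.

OUTCOME = VC-HIT

  [0] addr=0x17 blk=5 s=1: MISS | VC []
  [1] addr=0x36 blk=13 s=1: MISS | VC [5]
  [2] addr=0x17 blk=5 s=1: VC-HIT | VC [13]
  [3] addr=0x3e blk=15 s=1: MISS | VC [13, 5]
  [4] addr=0x34 blk=13 s=1: VC-HIT | VC [15, 5]
  [5] addr=0x14 blk=5 s=1: VC-HIT | VC [15, 13]
  [6] addr=0x37 blk=13 s=1: VC-HIT | VC [15, 5]
  [7] addr=0x15 blk=5 s=1: VC-HIT | VC [15, 13]
  [8] addr=0x36 blk=13 s=1: VC-HIT | VC [15, 5]
  [9] addr=0x14 blk=5 s=1: VC-HIT | VC [15, 13]
  [10] addr=0x3f blk=15 s=1: VC-HIT | VC [5, 13]
  [11] addr=0x16 blk=5 s=1: VC-HIT | VC [15, 13]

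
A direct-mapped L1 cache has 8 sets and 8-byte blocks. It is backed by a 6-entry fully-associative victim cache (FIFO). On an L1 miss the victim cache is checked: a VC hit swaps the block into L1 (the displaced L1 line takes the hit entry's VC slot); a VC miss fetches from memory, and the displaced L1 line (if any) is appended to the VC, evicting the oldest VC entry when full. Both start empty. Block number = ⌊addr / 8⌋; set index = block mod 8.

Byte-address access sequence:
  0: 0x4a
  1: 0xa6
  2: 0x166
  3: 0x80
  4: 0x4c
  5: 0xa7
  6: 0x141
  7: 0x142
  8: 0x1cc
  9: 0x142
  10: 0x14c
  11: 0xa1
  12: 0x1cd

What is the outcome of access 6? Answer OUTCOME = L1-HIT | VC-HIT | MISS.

  [0] addr=0x4a blk=9 s=1: MISS | VC []
  [1] addr=0xa6 blk=20 s=4: MISS | VC []
  [2] addr=0x166 blk=44 s=4: MISS | VC [20]
  [3] addr=0x80 blk=16 s=0: MISS | VC [20]
  [4] addr=0x4c blk=9 s=1: L1-HIT | VC [20]
  [5] addr=0xa7 blk=20 s=4: VC-HIT | VC [44]
  [6] addr=0x141 blk=40 s=0: MISS | VC [44, 16]
  [7] addr=0x142 blk=40 s=0: L1-HIT | VC [44, 16]
  [8] addr=0x1cc blk=57 s=1: MISS | VC [44, 16, 9]
  [9] addr=0x142 blk=40 s=0: L1-HIT | VC [44, 16, 9]
  [10] addr=0x14c blk=41 s=1: MISS | VC [44, 16, 9, 57]
  [11] addr=0xa1 blk=20 s=4: L1-HIT | VC [44, 16, 9, 57]
  [12] addr=0x1cd blk=57 s=1: VC-HIT | VC [44, 16, 9, 41]

OUTCOME = MISS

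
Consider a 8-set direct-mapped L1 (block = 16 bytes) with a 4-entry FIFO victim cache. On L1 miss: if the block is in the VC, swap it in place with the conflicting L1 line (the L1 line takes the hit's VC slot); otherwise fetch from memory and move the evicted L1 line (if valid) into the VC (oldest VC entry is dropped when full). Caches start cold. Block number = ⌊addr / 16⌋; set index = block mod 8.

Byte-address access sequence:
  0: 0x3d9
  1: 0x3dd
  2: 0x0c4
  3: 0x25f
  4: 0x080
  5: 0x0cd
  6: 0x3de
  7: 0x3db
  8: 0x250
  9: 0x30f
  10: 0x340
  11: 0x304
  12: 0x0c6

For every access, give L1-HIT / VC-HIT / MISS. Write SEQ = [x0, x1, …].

0: 0x3d9 (blk 61, set 5) → MISS  vc=[]
1: 0x3dd (blk 61, set 5) → L1-HIT  vc=[]
2: 0xc4 (blk 12, set 4) → MISS  vc=[]
3: 0x25f (blk 37, set 5) → MISS  vc=[61]
4: 0x80 (blk 8, set 0) → MISS  vc=[61]
5: 0xcd (blk 12, set 4) → L1-HIT  vc=[61]
6: 0x3de (blk 61, set 5) → VC-HIT  vc=[37]
7: 0x3db (blk 61, set 5) → L1-HIT  vc=[37]
8: 0x250 (blk 37, set 5) → VC-HIT  vc=[61]
9: 0x30f (blk 48, set 0) → MISS  vc=[61, 8]
10: 0x340 (blk 52, set 4) → MISS  vc=[61, 8, 12]
11: 0x304 (blk 48, set 0) → L1-HIT  vc=[61, 8, 12]
12: 0xc6 (blk 12, set 4) → VC-HIT  vc=[61, 8, 52]

SEQ = [MISS, L1-HIT, MISS, MISS, MISS, L1-HIT, VC-HIT, L1-HIT, VC-HIT, MISS, MISS, L1-HIT, VC-HIT]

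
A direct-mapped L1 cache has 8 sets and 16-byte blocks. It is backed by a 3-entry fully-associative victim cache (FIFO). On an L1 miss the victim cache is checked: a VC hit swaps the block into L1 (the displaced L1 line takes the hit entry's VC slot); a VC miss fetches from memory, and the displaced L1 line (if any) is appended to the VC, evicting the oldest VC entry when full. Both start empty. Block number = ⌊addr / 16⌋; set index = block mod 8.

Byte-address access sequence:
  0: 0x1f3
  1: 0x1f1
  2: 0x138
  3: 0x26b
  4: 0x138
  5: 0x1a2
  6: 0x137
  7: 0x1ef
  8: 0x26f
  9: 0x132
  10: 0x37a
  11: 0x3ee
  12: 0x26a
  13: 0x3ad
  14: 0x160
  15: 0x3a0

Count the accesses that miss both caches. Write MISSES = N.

  [0] addr=0x1f3 blk=31 s=7: MISS | VC []
  [1] addr=0x1f1 blk=31 s=7: L1-HIT | VC []
  [2] addr=0x138 blk=19 s=3: MISS | VC []
  [3] addr=0x26b blk=38 s=6: MISS | VC []
  [4] addr=0x138 blk=19 s=3: L1-HIT | VC []
  [5] addr=0x1a2 blk=26 s=2: MISS | VC []
  [6] addr=0x137 blk=19 s=3: L1-HIT | VC []
  [7] addr=0x1ef blk=30 s=6: MISS | VC [38]
  [8] addr=0x26f blk=38 s=6: VC-HIT | VC [30]
  [9] addr=0x132 blk=19 s=3: L1-HIT | VC [30]
  [10] addr=0x37a blk=55 s=7: MISS | VC [30, 31]
  [11] addr=0x3ee blk=62 s=6: MISS | VC [30, 31, 38]
  [12] addr=0x26a blk=38 s=6: VC-HIT | VC [30, 31, 62]
  [13] addr=0x3ad blk=58 s=2: MISS | VC [31, 62, 26]
  [14] addr=0x160 blk=22 s=6: MISS | VC [62, 26, 38]
  [15] addr=0x3a0 blk=58 s=2: L1-HIT | VC [62, 26, 38]

MISSES = 9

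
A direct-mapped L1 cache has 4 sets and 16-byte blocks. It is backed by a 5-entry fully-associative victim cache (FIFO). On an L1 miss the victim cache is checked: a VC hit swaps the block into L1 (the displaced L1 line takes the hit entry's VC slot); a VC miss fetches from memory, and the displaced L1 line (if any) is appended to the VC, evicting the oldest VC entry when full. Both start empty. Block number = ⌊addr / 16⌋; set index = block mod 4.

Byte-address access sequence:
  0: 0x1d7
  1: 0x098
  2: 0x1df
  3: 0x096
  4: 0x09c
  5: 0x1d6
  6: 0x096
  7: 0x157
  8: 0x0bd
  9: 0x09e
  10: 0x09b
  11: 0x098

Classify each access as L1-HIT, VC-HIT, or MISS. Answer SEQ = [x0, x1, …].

0: 0x1d7 (blk 29, set 1) → MISS  vc=[]
1: 0x98 (blk 9, set 1) → MISS  vc=[29]
2: 0x1df (blk 29, set 1) → VC-HIT  vc=[9]
3: 0x96 (blk 9, set 1) → VC-HIT  vc=[29]
4: 0x9c (blk 9, set 1) → L1-HIT  vc=[29]
5: 0x1d6 (blk 29, set 1) → VC-HIT  vc=[9]
6: 0x96 (blk 9, set 1) → VC-HIT  vc=[29]
7: 0x157 (blk 21, set 1) → MISS  vc=[29, 9]
8: 0xbd (blk 11, set 3) → MISS  vc=[29, 9]
9: 0x9e (blk 9, set 1) → VC-HIT  vc=[29, 21]
10: 0x9b (blk 9, set 1) → L1-HIT  vc=[29, 21]
11: 0x98 (blk 9, set 1) → L1-HIT  vc=[29, 21]

SEQ = [MISS, MISS, VC-HIT, VC-HIT, L1-HIT, VC-HIT, VC-HIT, MISS, MISS, VC-HIT, L1-HIT, L1-HIT]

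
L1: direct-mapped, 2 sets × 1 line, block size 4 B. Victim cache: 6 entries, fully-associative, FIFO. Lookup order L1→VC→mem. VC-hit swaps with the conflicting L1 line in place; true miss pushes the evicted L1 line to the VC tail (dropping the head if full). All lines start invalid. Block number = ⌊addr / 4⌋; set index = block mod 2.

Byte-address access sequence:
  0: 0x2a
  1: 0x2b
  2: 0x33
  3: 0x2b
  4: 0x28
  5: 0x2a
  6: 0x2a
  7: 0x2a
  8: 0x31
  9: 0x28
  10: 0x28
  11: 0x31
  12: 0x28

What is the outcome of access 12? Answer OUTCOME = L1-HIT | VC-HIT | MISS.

#0 0x2a→b10/s0 MISS; vc=[]
#1 0x2b→b10/s0 L1-HIT; vc=[]
#2 0x33→b12/s0 MISS; vc=[10]
#3 0x2b→b10/s0 VC-HIT; vc=[12]
#4 0x28→b10/s0 L1-HIT; vc=[12]
#5 0x2a→b10/s0 L1-HIT; vc=[12]
#6 0x2a→b10/s0 L1-HIT; vc=[12]
#7 0x2a→b10/s0 L1-HIT; vc=[12]
#8 0x31→b12/s0 VC-HIT; vc=[10]
#9 0x28→b10/s0 VC-HIT; vc=[12]
#10 0x28→b10/s0 L1-HIT; vc=[12]
#11 0x31→b12/s0 VC-HIT; vc=[10]
#12 0x28→b10/s0 VC-HIT; vc=[12]

OUTCOME = VC-HIT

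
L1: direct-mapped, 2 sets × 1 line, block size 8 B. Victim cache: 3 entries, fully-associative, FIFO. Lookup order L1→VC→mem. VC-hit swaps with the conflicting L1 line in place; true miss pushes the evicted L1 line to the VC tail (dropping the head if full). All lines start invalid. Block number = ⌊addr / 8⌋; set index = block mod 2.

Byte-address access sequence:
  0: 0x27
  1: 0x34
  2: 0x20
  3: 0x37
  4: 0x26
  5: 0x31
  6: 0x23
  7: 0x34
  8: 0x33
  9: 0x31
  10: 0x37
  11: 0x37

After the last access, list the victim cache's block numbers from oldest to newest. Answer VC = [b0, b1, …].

#0 0x27→b4/s0 MISS; vc=[]
#1 0x34→b6/s0 MISS; vc=[4]
#2 0x20→b4/s0 VC-HIT; vc=[6]
#3 0x37→b6/s0 VC-HIT; vc=[4]
#4 0x26→b4/s0 VC-HIT; vc=[6]
#5 0x31→b6/s0 VC-HIT; vc=[4]
#6 0x23→b4/s0 VC-HIT; vc=[6]
#7 0x34→b6/s0 VC-HIT; vc=[4]
#8 0x33→b6/s0 L1-HIT; vc=[4]
#9 0x31→b6/s0 L1-HIT; vc=[4]
#10 0x37→b6/s0 L1-HIT; vc=[4]
#11 0x37→b6/s0 L1-HIT; vc=[4]

VC = [4]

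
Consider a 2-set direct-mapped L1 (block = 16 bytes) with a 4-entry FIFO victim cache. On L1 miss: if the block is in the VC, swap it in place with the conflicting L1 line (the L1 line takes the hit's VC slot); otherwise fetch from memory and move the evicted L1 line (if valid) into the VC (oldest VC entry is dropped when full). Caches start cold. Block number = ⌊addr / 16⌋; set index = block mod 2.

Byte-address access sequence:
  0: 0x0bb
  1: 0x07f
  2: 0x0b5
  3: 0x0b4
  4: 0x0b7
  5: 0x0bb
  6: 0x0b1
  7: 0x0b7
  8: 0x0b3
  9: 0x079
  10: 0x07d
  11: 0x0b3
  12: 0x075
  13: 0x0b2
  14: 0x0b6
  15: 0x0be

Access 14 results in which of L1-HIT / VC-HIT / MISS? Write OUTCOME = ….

OUTCOME = L1-HIT

0: 0xbb (blk 11, set 1) → MISS  vc=[]
1: 0x7f (blk 7, set 1) → MISS  vc=[11]
2: 0xb5 (blk 11, set 1) → VC-HIT  vc=[7]
3: 0xb4 (blk 11, set 1) → L1-HIT  vc=[7]
4: 0xb7 (blk 11, set 1) → L1-HIT  vc=[7]
5: 0xbb (blk 11, set 1) → L1-HIT  vc=[7]
6: 0xb1 (blk 11, set 1) → L1-HIT  vc=[7]
7: 0xb7 (blk 11, set 1) → L1-HIT  vc=[7]
8: 0xb3 (blk 11, set 1) → L1-HIT  vc=[7]
9: 0x79 (blk 7, set 1) → VC-HIT  vc=[11]
10: 0x7d (blk 7, set 1) → L1-HIT  vc=[11]
11: 0xb3 (blk 11, set 1) → VC-HIT  vc=[7]
12: 0x75 (blk 7, set 1) → VC-HIT  vc=[11]
13: 0xb2 (blk 11, set 1) → VC-HIT  vc=[7]
14: 0xb6 (blk 11, set 1) → L1-HIT  vc=[7]
15: 0xbe (blk 11, set 1) → L1-HIT  vc=[7]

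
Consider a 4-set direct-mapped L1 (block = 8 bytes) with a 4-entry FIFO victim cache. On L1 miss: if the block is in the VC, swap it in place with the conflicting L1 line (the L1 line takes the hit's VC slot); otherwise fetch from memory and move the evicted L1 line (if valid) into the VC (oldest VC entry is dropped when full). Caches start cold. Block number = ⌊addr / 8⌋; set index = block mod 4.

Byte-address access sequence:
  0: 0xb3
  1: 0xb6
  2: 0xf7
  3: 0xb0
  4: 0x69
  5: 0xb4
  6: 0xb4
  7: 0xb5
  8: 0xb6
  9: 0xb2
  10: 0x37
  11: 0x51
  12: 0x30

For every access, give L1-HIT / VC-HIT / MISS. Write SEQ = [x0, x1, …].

0: 0xb3 (blk 22, set 2) → MISS  vc=[]
1: 0xb6 (blk 22, set 2) → L1-HIT  vc=[]
2: 0xf7 (blk 30, set 2) → MISS  vc=[22]
3: 0xb0 (blk 22, set 2) → VC-HIT  vc=[30]
4: 0x69 (blk 13, set 1) → MISS  vc=[30]
5: 0xb4 (blk 22, set 2) → L1-HIT  vc=[30]
6: 0xb4 (blk 22, set 2) → L1-HIT  vc=[30]
7: 0xb5 (blk 22, set 2) → L1-HIT  vc=[30]
8: 0xb6 (blk 22, set 2) → L1-HIT  vc=[30]
9: 0xb2 (blk 22, set 2) → L1-HIT  vc=[30]
10: 0x37 (blk 6, set 2) → MISS  vc=[30, 22]
11: 0x51 (blk 10, set 2) → MISS  vc=[30, 22, 6]
12: 0x30 (blk 6, set 2) → VC-HIT  vc=[30, 22, 10]

SEQ = [MISS, L1-HIT, MISS, VC-HIT, MISS, L1-HIT, L1-HIT, L1-HIT, L1-HIT, L1-HIT, MISS, MISS, VC-HIT]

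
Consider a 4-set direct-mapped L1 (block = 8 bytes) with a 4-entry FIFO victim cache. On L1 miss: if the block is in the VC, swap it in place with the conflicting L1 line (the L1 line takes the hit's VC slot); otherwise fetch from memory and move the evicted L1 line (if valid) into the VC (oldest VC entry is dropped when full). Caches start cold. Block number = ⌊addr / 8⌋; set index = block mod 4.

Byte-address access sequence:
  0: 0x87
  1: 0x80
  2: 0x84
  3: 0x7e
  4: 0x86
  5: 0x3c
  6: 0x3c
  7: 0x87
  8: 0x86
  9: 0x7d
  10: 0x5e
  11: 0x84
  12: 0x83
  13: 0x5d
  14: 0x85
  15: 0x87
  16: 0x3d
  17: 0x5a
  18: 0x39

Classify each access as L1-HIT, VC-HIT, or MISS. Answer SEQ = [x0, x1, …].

SEQ = [MISS, L1-HIT, L1-HIT, MISS, L1-HIT, MISS, L1-HIT, L1-HIT, L1-HIT, VC-HIT, MISS, L1-HIT, L1-HIT, L1-HIT, L1-HIT, L1-HIT, VC-HIT, VC-HIT, VC-HIT]

#0 0x87→b16/s0 MISS; vc=[]
#1 0x80→b16/s0 L1-HIT; vc=[]
#2 0x84→b16/s0 L1-HIT; vc=[]
#3 0x7e→b15/s3 MISS; vc=[]
#4 0x86→b16/s0 L1-HIT; vc=[]
#5 0x3c→b7/s3 MISS; vc=[15]
#6 0x3c→b7/s3 L1-HIT; vc=[15]
#7 0x87→b16/s0 L1-HIT; vc=[15]
#8 0x86→b16/s0 L1-HIT; vc=[15]
#9 0x7d→b15/s3 VC-HIT; vc=[7]
#10 0x5e→b11/s3 MISS; vc=[7,15]
#11 0x84→b16/s0 L1-HIT; vc=[7,15]
#12 0x83→b16/s0 L1-HIT; vc=[7,15]
#13 0x5d→b11/s3 L1-HIT; vc=[7,15]
#14 0x85→b16/s0 L1-HIT; vc=[7,15]
#15 0x87→b16/s0 L1-HIT; vc=[7,15]
#16 0x3d→b7/s3 VC-HIT; vc=[11,15]
#17 0x5a→b11/s3 VC-HIT; vc=[7,15]
#18 0x39→b7/s3 VC-HIT; vc=[11,15]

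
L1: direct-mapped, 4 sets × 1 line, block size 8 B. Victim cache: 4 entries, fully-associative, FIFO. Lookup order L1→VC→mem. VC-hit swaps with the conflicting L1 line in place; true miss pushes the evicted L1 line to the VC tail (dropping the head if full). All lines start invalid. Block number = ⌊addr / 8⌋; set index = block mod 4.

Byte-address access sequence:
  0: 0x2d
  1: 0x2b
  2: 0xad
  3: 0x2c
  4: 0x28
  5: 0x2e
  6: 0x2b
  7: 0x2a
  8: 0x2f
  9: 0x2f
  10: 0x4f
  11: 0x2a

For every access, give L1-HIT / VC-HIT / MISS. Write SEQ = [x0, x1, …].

0: 0x2d (blk 5, set 1) → MISS  vc=[]
1: 0x2b (blk 5, set 1) → L1-HIT  vc=[]
2: 0xad (blk 21, set 1) → MISS  vc=[5]
3: 0x2c (blk 5, set 1) → VC-HIT  vc=[21]
4: 0x28 (blk 5, set 1) → L1-HIT  vc=[21]
5: 0x2e (blk 5, set 1) → L1-HIT  vc=[21]
6: 0x2b (blk 5, set 1) → L1-HIT  vc=[21]
7: 0x2a (blk 5, set 1) → L1-HIT  vc=[21]
8: 0x2f (blk 5, set 1) → L1-HIT  vc=[21]
9: 0x2f (blk 5, set 1) → L1-HIT  vc=[21]
10: 0x4f (blk 9, set 1) → MISS  vc=[21, 5]
11: 0x2a (blk 5, set 1) → VC-HIT  vc=[21, 9]

SEQ = [MISS, L1-HIT, MISS, VC-HIT, L1-HIT, L1-HIT, L1-HIT, L1-HIT, L1-HIT, L1-HIT, MISS, VC-HIT]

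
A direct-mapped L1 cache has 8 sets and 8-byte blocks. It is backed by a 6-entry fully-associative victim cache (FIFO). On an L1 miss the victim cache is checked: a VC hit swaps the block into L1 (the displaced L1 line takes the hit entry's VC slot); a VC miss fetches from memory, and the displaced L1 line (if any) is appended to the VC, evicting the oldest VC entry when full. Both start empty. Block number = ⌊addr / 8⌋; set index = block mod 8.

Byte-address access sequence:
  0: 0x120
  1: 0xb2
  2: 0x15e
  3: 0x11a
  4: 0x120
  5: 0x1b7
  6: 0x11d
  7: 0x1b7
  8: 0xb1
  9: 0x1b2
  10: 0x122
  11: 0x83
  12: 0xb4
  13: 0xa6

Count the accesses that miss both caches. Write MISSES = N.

  [0] addr=0x120 blk=36 s=4: MISS | VC []
  [1] addr=0xb2 blk=22 s=6: MISS | VC []
  [2] addr=0x15e blk=43 s=3: MISS | VC []
  [3] addr=0x11a blk=35 s=3: MISS | VC [43]
  [4] addr=0x120 blk=36 s=4: L1-HIT | VC [43]
  [5] addr=0x1b7 blk=54 s=6: MISS | VC [43, 22]
  [6] addr=0x11d blk=35 s=3: L1-HIT | VC [43, 22]
  [7] addr=0x1b7 blk=54 s=6: L1-HIT | VC [43, 22]
  [8] addr=0xb1 blk=22 s=6: VC-HIT | VC [43, 54]
  [9] addr=0x1b2 blk=54 s=6: VC-HIT | VC [43, 22]
  [10] addr=0x122 blk=36 s=4: L1-HIT | VC [43, 22]
  [11] addr=0x83 blk=16 s=0: MISS | VC [43, 22]
  [12] addr=0xb4 blk=22 s=6: VC-HIT | VC [43, 54]
  [13] addr=0xa6 blk=20 s=4: MISS | VC [43, 54, 36]

MISSES = 7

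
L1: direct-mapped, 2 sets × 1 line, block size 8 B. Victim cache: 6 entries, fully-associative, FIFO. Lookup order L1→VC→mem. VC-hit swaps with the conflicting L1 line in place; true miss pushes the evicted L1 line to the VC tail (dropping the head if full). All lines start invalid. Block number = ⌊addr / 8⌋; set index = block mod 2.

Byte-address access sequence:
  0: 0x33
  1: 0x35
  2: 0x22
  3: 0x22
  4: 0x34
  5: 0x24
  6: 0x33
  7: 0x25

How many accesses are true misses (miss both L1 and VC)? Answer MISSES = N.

#0 0x33→b6/s0 MISS; vc=[]
#1 0x35→b6/s0 L1-HIT; vc=[]
#2 0x22→b4/s0 MISS; vc=[6]
#3 0x22→b4/s0 L1-HIT; vc=[6]
#4 0x34→b6/s0 VC-HIT; vc=[4]
#5 0x24→b4/s0 VC-HIT; vc=[6]
#6 0x33→b6/s0 VC-HIT; vc=[4]
#7 0x25→b4/s0 VC-HIT; vc=[6]

MISSES = 2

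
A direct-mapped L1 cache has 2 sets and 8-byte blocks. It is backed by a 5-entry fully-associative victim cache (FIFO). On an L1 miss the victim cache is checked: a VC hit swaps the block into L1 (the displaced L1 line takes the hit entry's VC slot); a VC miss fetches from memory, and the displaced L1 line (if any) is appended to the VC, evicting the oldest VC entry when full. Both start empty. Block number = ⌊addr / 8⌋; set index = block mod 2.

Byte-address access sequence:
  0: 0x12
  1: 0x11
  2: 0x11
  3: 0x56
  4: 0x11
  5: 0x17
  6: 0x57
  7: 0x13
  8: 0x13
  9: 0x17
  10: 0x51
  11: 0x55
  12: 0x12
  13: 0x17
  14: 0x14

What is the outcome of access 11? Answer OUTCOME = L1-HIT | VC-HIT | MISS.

OUTCOME = L1-HIT

0: 0x12 (blk 2, set 0) → MISS  vc=[]
1: 0x11 (blk 2, set 0) → L1-HIT  vc=[]
2: 0x11 (blk 2, set 0) → L1-HIT  vc=[]
3: 0x56 (blk 10, set 0) → MISS  vc=[2]
4: 0x11 (blk 2, set 0) → VC-HIT  vc=[10]
5: 0x17 (blk 2, set 0) → L1-HIT  vc=[10]
6: 0x57 (blk 10, set 0) → VC-HIT  vc=[2]
7: 0x13 (blk 2, set 0) → VC-HIT  vc=[10]
8: 0x13 (blk 2, set 0) → L1-HIT  vc=[10]
9: 0x17 (blk 2, set 0) → L1-HIT  vc=[10]
10: 0x51 (blk 10, set 0) → VC-HIT  vc=[2]
11: 0x55 (blk 10, set 0) → L1-HIT  vc=[2]
12: 0x12 (blk 2, set 0) → VC-HIT  vc=[10]
13: 0x17 (blk 2, set 0) → L1-HIT  vc=[10]
14: 0x14 (blk 2, set 0) → L1-HIT  vc=[10]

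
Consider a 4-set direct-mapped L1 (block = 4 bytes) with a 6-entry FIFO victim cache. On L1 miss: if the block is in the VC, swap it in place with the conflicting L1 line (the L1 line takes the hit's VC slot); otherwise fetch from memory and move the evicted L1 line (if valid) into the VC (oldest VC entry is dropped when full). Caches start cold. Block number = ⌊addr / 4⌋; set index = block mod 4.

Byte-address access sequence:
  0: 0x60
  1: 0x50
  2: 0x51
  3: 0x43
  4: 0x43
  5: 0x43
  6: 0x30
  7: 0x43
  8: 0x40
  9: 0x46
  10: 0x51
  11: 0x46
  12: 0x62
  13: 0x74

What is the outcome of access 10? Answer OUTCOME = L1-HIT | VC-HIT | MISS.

  [0] addr=0x60 blk=24 s=0: MISS | VC []
  [1] addr=0x50 blk=20 s=0: MISS | VC [24]
  [2] addr=0x51 blk=20 s=0: L1-HIT | VC [24]
  [3] addr=0x43 blk=16 s=0: MISS | VC [24, 20]
  [4] addr=0x43 blk=16 s=0: L1-HIT | VC [24, 20]
  [5] addr=0x43 blk=16 s=0: L1-HIT | VC [24, 20]
  [6] addr=0x30 blk=12 s=0: MISS | VC [24, 20, 16]
  [7] addr=0x43 blk=16 s=0: VC-HIT | VC [24, 20, 12]
  [8] addr=0x40 blk=16 s=0: L1-HIT | VC [24, 20, 12]
  [9] addr=0x46 blk=17 s=1: MISS | VC [24, 20, 12]
  [10] addr=0x51 blk=20 s=0: VC-HIT | VC [24, 16, 12]
  [11] addr=0x46 blk=17 s=1: L1-HIT | VC [24, 16, 12]
  [12] addr=0x62 blk=24 s=0: VC-HIT | VC [20, 16, 12]
  [13] addr=0x74 blk=29 s=1: MISS | VC [20, 16, 12, 17]

OUTCOME = VC-HIT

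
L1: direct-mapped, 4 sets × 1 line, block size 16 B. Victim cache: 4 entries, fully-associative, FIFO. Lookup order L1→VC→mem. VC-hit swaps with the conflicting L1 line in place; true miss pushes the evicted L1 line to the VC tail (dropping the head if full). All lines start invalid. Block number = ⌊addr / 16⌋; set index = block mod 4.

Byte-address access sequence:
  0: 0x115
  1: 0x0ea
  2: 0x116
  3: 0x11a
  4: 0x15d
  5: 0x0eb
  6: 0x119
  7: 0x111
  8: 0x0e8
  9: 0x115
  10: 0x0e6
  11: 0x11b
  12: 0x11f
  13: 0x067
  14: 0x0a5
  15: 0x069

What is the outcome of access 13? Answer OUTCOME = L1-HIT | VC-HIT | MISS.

0: 0x115 (blk 17, set 1) → MISS  vc=[]
1: 0xea (blk 14, set 2) → MISS  vc=[]
2: 0x116 (blk 17, set 1) → L1-HIT  vc=[]
3: 0x11a (blk 17, set 1) → L1-HIT  vc=[]
4: 0x15d (blk 21, set 1) → MISS  vc=[17]
5: 0xeb (blk 14, set 2) → L1-HIT  vc=[17]
6: 0x119 (blk 17, set 1) → VC-HIT  vc=[21]
7: 0x111 (blk 17, set 1) → L1-HIT  vc=[21]
8: 0xe8 (blk 14, set 2) → L1-HIT  vc=[21]
9: 0x115 (blk 17, set 1) → L1-HIT  vc=[21]
10: 0xe6 (blk 14, set 2) → L1-HIT  vc=[21]
11: 0x11b (blk 17, set 1) → L1-HIT  vc=[21]
12: 0x11f (blk 17, set 1) → L1-HIT  vc=[21]
13: 0x67 (blk 6, set 2) → MISS  vc=[21, 14]
14: 0xa5 (blk 10, set 2) → MISS  vc=[21, 14, 6]
15: 0x69 (blk 6, set 2) → VC-HIT  vc=[21, 14, 10]

OUTCOME = MISS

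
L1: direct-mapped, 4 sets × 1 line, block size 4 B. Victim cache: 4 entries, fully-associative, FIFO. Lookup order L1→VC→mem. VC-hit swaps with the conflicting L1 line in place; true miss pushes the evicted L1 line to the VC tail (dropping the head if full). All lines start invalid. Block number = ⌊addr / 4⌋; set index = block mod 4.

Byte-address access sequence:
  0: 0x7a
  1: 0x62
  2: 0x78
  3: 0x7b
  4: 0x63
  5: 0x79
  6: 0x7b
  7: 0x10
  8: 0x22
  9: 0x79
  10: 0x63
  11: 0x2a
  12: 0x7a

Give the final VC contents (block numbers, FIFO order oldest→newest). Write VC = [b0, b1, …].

VC = [8, 4, 10]

  [0] addr=0x7a blk=30 s=2: MISS | VC []
  [1] addr=0x62 blk=24 s=0: MISS | VC []
  [2] addr=0x78 blk=30 s=2: L1-HIT | VC []
  [3] addr=0x7b blk=30 s=2: L1-HIT | VC []
  [4] addr=0x63 blk=24 s=0: L1-HIT | VC []
  [5] addr=0x79 blk=30 s=2: L1-HIT | VC []
  [6] addr=0x7b blk=30 s=2: L1-HIT | VC []
  [7] addr=0x10 blk=4 s=0: MISS | VC [24]
  [8] addr=0x22 blk=8 s=0: MISS | VC [24, 4]
  [9] addr=0x79 blk=30 s=2: L1-HIT | VC [24, 4]
  [10] addr=0x63 blk=24 s=0: VC-HIT | VC [8, 4]
  [11] addr=0x2a blk=10 s=2: MISS | VC [8, 4, 30]
  [12] addr=0x7a blk=30 s=2: VC-HIT | VC [8, 4, 10]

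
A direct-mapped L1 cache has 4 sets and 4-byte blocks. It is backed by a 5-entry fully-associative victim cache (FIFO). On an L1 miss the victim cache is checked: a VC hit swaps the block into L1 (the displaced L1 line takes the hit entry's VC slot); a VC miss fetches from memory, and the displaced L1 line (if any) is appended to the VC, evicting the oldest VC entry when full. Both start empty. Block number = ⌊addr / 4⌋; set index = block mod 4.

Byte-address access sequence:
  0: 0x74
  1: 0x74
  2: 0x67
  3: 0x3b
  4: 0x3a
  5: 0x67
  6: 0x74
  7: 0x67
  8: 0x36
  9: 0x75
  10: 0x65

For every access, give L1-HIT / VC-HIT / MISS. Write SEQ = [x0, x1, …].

SEQ = [MISS, L1-HIT, MISS, MISS, L1-HIT, L1-HIT, VC-HIT, VC-HIT, MISS, VC-HIT, VC-HIT]

  [0] addr=0x74 blk=29 s=1: MISS | VC []
  [1] addr=0x74 blk=29 s=1: L1-HIT | VC []
  [2] addr=0x67 blk=25 s=1: MISS | VC [29]
  [3] addr=0x3b blk=14 s=2: MISS | VC [29]
  [4] addr=0x3a blk=14 s=2: L1-HIT | VC [29]
  [5] addr=0x67 blk=25 s=1: L1-HIT | VC [29]
  [6] addr=0x74 blk=29 s=1: VC-HIT | VC [25]
  [7] addr=0x67 blk=25 s=1: VC-HIT | VC [29]
  [8] addr=0x36 blk=13 s=1: MISS | VC [29, 25]
  [9] addr=0x75 blk=29 s=1: VC-HIT | VC [13, 25]
  [10] addr=0x65 blk=25 s=1: VC-HIT | VC [13, 29]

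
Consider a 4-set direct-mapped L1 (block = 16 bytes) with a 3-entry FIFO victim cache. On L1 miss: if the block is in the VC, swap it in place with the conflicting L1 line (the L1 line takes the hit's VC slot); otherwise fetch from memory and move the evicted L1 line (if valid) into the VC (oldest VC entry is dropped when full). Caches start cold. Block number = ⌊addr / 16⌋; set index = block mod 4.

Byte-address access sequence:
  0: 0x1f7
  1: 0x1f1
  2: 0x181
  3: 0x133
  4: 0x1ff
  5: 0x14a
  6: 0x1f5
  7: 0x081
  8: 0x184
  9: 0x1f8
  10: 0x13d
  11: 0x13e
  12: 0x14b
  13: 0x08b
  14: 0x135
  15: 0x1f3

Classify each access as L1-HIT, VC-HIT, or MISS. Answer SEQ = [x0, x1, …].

SEQ = [MISS, L1-HIT, MISS, MISS, VC-HIT, MISS, L1-HIT, MISS, VC-HIT, L1-HIT, VC-HIT, L1-HIT, VC-HIT, VC-HIT, L1-HIT, VC-HIT]

#0 0x1f7→b31/s3 MISS; vc=[]
#1 0x1f1→b31/s3 L1-HIT; vc=[]
#2 0x181→b24/s0 MISS; vc=[]
#3 0x133→b19/s3 MISS; vc=[31]
#4 0x1ff→b31/s3 VC-HIT; vc=[19]
#5 0x14a→b20/s0 MISS; vc=[19,24]
#6 0x1f5→b31/s3 L1-HIT; vc=[19,24]
#7 0x81→b8/s0 MISS; vc=[19,24,20]
#8 0x184→b24/s0 VC-HIT; vc=[19,8,20]
#9 0x1f8→b31/s3 L1-HIT; vc=[19,8,20]
#10 0x13d→b19/s3 VC-HIT; vc=[31,8,20]
#11 0x13e→b19/s3 L1-HIT; vc=[31,8,20]
#12 0x14b→b20/s0 VC-HIT; vc=[31,8,24]
#13 0x8b→b8/s0 VC-HIT; vc=[31,20,24]
#14 0x135→b19/s3 L1-HIT; vc=[31,20,24]
#15 0x1f3→b31/s3 VC-HIT; vc=[19,20,24]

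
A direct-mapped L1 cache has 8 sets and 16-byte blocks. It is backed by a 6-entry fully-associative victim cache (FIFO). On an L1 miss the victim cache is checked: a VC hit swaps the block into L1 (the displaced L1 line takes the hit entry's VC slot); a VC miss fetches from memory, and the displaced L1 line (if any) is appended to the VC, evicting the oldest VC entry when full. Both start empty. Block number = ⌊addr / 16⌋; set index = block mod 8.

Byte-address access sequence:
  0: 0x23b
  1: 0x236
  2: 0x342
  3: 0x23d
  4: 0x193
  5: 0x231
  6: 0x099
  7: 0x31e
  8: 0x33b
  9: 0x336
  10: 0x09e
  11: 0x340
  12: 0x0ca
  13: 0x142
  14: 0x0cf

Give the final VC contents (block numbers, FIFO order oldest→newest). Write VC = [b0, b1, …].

VC = [25, 49, 35, 52, 20]

#0 0x23b→b35/s3 MISS; vc=[]
#1 0x236→b35/s3 L1-HIT; vc=[]
#2 0x342→b52/s4 MISS; vc=[]
#3 0x23d→b35/s3 L1-HIT; vc=[]
#4 0x193→b25/s1 MISS; vc=[]
#5 0x231→b35/s3 L1-HIT; vc=[]
#6 0x99→b9/s1 MISS; vc=[25]
#7 0x31e→b49/s1 MISS; vc=[25,9]
#8 0x33b→b51/s3 MISS; vc=[25,9,35]
#9 0x336→b51/s3 L1-HIT; vc=[25,9,35]
#10 0x9e→b9/s1 VC-HIT; vc=[25,49,35]
#11 0x340→b52/s4 L1-HIT; vc=[25,49,35]
#12 0xca→b12/s4 MISS; vc=[25,49,35,52]
#13 0x142→b20/s4 MISS; vc=[25,49,35,52,12]
#14 0xcf→b12/s4 VC-HIT; vc=[25,49,35,52,20]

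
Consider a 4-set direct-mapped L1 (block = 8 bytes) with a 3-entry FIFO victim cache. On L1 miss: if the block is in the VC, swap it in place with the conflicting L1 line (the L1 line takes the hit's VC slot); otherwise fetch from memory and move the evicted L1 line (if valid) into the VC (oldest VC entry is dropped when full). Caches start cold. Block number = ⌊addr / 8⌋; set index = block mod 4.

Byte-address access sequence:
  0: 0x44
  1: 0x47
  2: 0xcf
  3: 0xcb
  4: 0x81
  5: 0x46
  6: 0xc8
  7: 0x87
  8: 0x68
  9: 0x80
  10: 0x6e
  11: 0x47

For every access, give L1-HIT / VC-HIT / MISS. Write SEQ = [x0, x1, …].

#0 0x44→b8/s0 MISS; vc=[]
#1 0x47→b8/s0 L1-HIT; vc=[]
#2 0xcf→b25/s1 MISS; vc=[]
#3 0xcb→b25/s1 L1-HIT; vc=[]
#4 0x81→b16/s0 MISS; vc=[8]
#5 0x46→b8/s0 VC-HIT; vc=[16]
#6 0xc8→b25/s1 L1-HIT; vc=[16]
#7 0x87→b16/s0 VC-HIT; vc=[8]
#8 0x68→b13/s1 MISS; vc=[8,25]
#9 0x80→b16/s0 L1-HIT; vc=[8,25]
#10 0x6e→b13/s1 L1-HIT; vc=[8,25]
#11 0x47→b8/s0 VC-HIT; vc=[16,25]

SEQ = [MISS, L1-HIT, MISS, L1-HIT, MISS, VC-HIT, L1-HIT, VC-HIT, MISS, L1-HIT, L1-HIT, VC-HIT]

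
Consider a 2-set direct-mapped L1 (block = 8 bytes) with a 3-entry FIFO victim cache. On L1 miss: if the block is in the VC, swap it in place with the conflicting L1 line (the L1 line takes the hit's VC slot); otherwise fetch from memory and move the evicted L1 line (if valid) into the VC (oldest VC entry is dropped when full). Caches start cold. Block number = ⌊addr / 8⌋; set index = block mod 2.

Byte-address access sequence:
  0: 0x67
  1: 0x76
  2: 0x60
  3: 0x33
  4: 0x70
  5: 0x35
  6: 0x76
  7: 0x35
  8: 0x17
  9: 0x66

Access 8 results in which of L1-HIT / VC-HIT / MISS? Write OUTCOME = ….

OUTCOME = MISS

  [0] addr=0x67 blk=12 s=0: MISS | VC []
  [1] addr=0x76 blk=14 s=0: MISS | VC [12]
  [2] addr=0x60 blk=12 s=0: VC-HIT | VC [14]
  [3] addr=0x33 blk=6 s=0: MISS | VC [14, 12]
  [4] addr=0x70 blk=14 s=0: VC-HIT | VC [6, 12]
  [5] addr=0x35 blk=6 s=0: VC-HIT | VC [14, 12]
  [6] addr=0x76 blk=14 s=0: VC-HIT | VC [6, 12]
  [7] addr=0x35 blk=6 s=0: VC-HIT | VC [14, 12]
  [8] addr=0x17 blk=2 s=0: MISS | VC [14, 12, 6]
  [9] addr=0x66 blk=12 s=0: VC-HIT | VC [14, 2, 6]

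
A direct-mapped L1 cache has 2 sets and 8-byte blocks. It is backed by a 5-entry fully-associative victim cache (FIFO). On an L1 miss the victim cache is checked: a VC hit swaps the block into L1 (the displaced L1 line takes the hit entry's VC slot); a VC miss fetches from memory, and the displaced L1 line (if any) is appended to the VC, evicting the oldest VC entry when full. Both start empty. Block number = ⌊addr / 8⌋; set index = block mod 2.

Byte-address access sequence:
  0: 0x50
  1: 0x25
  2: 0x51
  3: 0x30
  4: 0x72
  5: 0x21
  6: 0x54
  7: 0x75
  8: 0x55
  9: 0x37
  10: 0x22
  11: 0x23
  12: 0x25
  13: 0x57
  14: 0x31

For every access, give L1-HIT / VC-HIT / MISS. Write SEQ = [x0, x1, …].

SEQ = [MISS, MISS, VC-HIT, MISS, MISS, VC-HIT, VC-HIT, VC-HIT, VC-HIT, VC-HIT, VC-HIT, L1-HIT, L1-HIT, VC-HIT, VC-HIT]

0: 0x50 (blk 10, set 0) → MISS  vc=[]
1: 0x25 (blk 4, set 0) → MISS  vc=[10]
2: 0x51 (blk 10, set 0) → VC-HIT  vc=[4]
3: 0x30 (blk 6, set 0) → MISS  vc=[4, 10]
4: 0x72 (blk 14, set 0) → MISS  vc=[4, 10, 6]
5: 0x21 (blk 4, set 0) → VC-HIT  vc=[14, 10, 6]
6: 0x54 (blk 10, set 0) → VC-HIT  vc=[14, 4, 6]
7: 0x75 (blk 14, set 0) → VC-HIT  vc=[10, 4, 6]
8: 0x55 (blk 10, set 0) → VC-HIT  vc=[14, 4, 6]
9: 0x37 (blk 6, set 0) → VC-HIT  vc=[14, 4, 10]
10: 0x22 (blk 4, set 0) → VC-HIT  vc=[14, 6, 10]
11: 0x23 (blk 4, set 0) → L1-HIT  vc=[14, 6, 10]
12: 0x25 (blk 4, set 0) → L1-HIT  vc=[14, 6, 10]
13: 0x57 (blk 10, set 0) → VC-HIT  vc=[14, 6, 4]
14: 0x31 (blk 6, set 0) → VC-HIT  vc=[14, 10, 4]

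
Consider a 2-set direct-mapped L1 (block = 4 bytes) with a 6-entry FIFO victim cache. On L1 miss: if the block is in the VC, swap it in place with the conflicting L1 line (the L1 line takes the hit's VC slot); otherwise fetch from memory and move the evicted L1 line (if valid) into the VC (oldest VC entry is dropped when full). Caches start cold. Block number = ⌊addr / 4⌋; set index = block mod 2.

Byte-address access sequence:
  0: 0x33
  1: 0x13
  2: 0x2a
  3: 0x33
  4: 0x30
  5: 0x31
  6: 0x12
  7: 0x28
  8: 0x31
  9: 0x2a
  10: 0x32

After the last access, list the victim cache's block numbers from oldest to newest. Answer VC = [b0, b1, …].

  [0] addr=0x33 blk=12 s=0: MISS | VC []
  [1] addr=0x13 blk=4 s=0: MISS | VC [12]
  [2] addr=0x2a blk=10 s=0: MISS | VC [12, 4]
  [3] addr=0x33 blk=12 s=0: VC-HIT | VC [10, 4]
  [4] addr=0x30 blk=12 s=0: L1-HIT | VC [10, 4]
  [5] addr=0x31 blk=12 s=0: L1-HIT | VC [10, 4]
  [6] addr=0x12 blk=4 s=0: VC-HIT | VC [10, 12]
  [7] addr=0x28 blk=10 s=0: VC-HIT | VC [4, 12]
  [8] addr=0x31 blk=12 s=0: VC-HIT | VC [4, 10]
  [9] addr=0x2a blk=10 s=0: VC-HIT | VC [4, 12]
  [10] addr=0x32 blk=12 s=0: VC-HIT | VC [4, 10]

VC = [4, 10]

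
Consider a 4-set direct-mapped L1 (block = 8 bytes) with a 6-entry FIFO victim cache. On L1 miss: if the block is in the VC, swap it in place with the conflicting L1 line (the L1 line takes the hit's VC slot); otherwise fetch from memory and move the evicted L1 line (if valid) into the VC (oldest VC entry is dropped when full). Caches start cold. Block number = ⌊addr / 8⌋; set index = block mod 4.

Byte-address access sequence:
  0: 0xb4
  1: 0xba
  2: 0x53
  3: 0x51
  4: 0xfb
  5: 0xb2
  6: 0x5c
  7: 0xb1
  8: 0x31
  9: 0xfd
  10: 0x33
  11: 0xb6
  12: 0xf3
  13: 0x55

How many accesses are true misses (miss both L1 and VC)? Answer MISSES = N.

  [0] addr=0xb4 blk=22 s=2: MISS | VC []
  [1] addr=0xba blk=23 s=3: MISS | VC []
  [2] addr=0x53 blk=10 s=2: MISS | VC [22]
  [3] addr=0x51 blk=10 s=2: L1-HIT | VC [22]
  [4] addr=0xfb blk=31 s=3: MISS | VC [22, 23]
  [5] addr=0xb2 blk=22 s=2: VC-HIT | VC [10, 23]
  [6] addr=0x5c blk=11 s=3: MISS | VC [10, 23, 31]
  [7] addr=0xb1 blk=22 s=2: L1-HIT | VC [10, 23, 31]
  [8] addr=0x31 blk=6 s=2: MISS | VC [10, 23, 31, 22]
  [9] addr=0xfd blk=31 s=3: VC-HIT | VC [10, 23, 11, 22]
  [10] addr=0x33 blk=6 s=2: L1-HIT | VC [10, 23, 11, 22]
  [11] addr=0xb6 blk=22 s=2: VC-HIT | VC [10, 23, 11, 6]
  [12] addr=0xf3 blk=30 s=2: MISS | VC [10, 23, 11, 6, 22]
  [13] addr=0x55 blk=10 s=2: VC-HIT | VC [30, 23, 11, 6, 22]

MISSES = 7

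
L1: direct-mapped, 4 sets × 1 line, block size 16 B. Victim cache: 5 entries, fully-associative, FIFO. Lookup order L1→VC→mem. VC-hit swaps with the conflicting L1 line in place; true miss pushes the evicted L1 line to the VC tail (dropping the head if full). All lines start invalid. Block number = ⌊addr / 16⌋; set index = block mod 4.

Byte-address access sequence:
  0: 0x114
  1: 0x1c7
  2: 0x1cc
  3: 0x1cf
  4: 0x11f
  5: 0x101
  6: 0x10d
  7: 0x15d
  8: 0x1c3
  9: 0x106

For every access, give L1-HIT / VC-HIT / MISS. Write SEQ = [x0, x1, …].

#0 0x114→b17/s1 MISS; vc=[]
#1 0x1c7→b28/s0 MISS; vc=[]
#2 0x1cc→b28/s0 L1-HIT; vc=[]
#3 0x1cf→b28/s0 L1-HIT; vc=[]
#4 0x11f→b17/s1 L1-HIT; vc=[]
#5 0x101→b16/s0 MISS; vc=[28]
#6 0x10d→b16/s0 L1-HIT; vc=[28]
#7 0x15d→b21/s1 MISS; vc=[28,17]
#8 0x1c3→b28/s0 VC-HIT; vc=[16,17]
#9 0x106→b16/s0 VC-HIT; vc=[28,17]

SEQ = [MISS, MISS, L1-HIT, L1-HIT, L1-HIT, MISS, L1-HIT, MISS, VC-HIT, VC-HIT]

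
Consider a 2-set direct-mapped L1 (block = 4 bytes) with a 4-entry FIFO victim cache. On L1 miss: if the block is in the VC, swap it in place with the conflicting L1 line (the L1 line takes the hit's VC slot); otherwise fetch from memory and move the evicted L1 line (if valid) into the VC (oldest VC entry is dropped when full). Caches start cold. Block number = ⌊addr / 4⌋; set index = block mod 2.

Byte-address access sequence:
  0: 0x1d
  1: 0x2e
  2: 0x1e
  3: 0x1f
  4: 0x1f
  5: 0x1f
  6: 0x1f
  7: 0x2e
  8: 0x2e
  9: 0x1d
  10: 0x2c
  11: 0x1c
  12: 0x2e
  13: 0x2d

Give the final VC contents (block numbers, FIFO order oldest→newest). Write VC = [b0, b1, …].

VC = [7]

#0 0x1d→b7/s1 MISS; vc=[]
#1 0x2e→b11/s1 MISS; vc=[7]
#2 0x1e→b7/s1 VC-HIT; vc=[11]
#3 0x1f→b7/s1 L1-HIT; vc=[11]
#4 0x1f→b7/s1 L1-HIT; vc=[11]
#5 0x1f→b7/s1 L1-HIT; vc=[11]
#6 0x1f→b7/s1 L1-HIT; vc=[11]
#7 0x2e→b11/s1 VC-HIT; vc=[7]
#8 0x2e→b11/s1 L1-HIT; vc=[7]
#9 0x1d→b7/s1 VC-HIT; vc=[11]
#10 0x2c→b11/s1 VC-HIT; vc=[7]
#11 0x1c→b7/s1 VC-HIT; vc=[11]
#12 0x2e→b11/s1 VC-HIT; vc=[7]
#13 0x2d→b11/s1 L1-HIT; vc=[7]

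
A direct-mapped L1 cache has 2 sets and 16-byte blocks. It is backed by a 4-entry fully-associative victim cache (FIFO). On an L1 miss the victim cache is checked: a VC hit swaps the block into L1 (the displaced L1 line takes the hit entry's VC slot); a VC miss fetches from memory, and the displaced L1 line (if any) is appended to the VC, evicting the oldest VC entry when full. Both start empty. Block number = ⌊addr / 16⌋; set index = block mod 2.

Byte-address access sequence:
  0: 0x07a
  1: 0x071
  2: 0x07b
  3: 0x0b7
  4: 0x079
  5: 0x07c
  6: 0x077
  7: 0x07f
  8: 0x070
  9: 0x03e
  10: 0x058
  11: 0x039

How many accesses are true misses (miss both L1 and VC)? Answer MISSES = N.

MISSES = 4

  [0] addr=0x7a blk=7 s=1: MISS | VC []
  [1] addr=0x71 blk=7 s=1: L1-HIT | VC []
  [2] addr=0x7b blk=7 s=1: L1-HIT | VC []
  [3] addr=0xb7 blk=11 s=1: MISS | VC [7]
  [4] addr=0x79 blk=7 s=1: VC-HIT | VC [11]
  [5] addr=0x7c blk=7 s=1: L1-HIT | VC [11]
  [6] addr=0x77 blk=7 s=1: L1-HIT | VC [11]
  [7] addr=0x7f blk=7 s=1: L1-HIT | VC [11]
  [8] addr=0x70 blk=7 s=1: L1-HIT | VC [11]
  [9] addr=0x3e blk=3 s=1: MISS | VC [11, 7]
  [10] addr=0x58 blk=5 s=1: MISS | VC [11, 7, 3]
  [11] addr=0x39 blk=3 s=1: VC-HIT | VC [11, 7, 5]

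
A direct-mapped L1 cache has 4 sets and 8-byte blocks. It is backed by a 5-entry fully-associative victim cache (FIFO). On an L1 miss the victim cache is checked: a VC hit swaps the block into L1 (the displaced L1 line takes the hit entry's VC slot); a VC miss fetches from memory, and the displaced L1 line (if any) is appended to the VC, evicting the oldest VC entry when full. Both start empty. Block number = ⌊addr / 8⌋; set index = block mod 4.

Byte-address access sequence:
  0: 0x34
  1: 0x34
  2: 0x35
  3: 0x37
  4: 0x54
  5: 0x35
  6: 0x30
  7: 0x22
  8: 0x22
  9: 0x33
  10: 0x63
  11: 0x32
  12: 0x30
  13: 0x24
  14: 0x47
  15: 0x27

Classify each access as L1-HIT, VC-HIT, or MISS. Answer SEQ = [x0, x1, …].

#0 0x34→b6/s2 MISS; vc=[]
#1 0x34→b6/s2 L1-HIT; vc=[]
#2 0x35→b6/s2 L1-HIT; vc=[]
#3 0x37→b6/s2 L1-HIT; vc=[]
#4 0x54→b10/s2 MISS; vc=[6]
#5 0x35→b6/s2 VC-HIT; vc=[10]
#6 0x30→b6/s2 L1-HIT; vc=[10]
#7 0x22→b4/s0 MISS; vc=[10]
#8 0x22→b4/s0 L1-HIT; vc=[10]
#9 0x33→b6/s2 L1-HIT; vc=[10]
#10 0x63→b12/s0 MISS; vc=[10,4]
#11 0x32→b6/s2 L1-HIT; vc=[10,4]
#12 0x30→b6/s2 L1-HIT; vc=[10,4]
#13 0x24→b4/s0 VC-HIT; vc=[10,12]
#14 0x47→b8/s0 MISS; vc=[10,12,4]
#15 0x27→b4/s0 VC-HIT; vc=[10,12,8]

SEQ = [MISS, L1-HIT, L1-HIT, L1-HIT, MISS, VC-HIT, L1-HIT, MISS, L1-HIT, L1-HIT, MISS, L1-HIT, L1-HIT, VC-HIT, MISS, VC-HIT]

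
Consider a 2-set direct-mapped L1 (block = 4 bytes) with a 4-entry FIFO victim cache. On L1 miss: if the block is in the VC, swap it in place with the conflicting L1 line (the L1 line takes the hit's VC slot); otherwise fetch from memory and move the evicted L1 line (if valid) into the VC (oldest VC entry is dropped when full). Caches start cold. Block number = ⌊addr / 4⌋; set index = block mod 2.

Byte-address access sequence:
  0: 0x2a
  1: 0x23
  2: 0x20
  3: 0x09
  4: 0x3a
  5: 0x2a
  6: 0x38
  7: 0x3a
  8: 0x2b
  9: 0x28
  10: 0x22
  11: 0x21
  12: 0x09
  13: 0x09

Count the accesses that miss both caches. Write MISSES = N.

  [0] addr=0x2a blk=10 s=0: MISS | VC []
  [1] addr=0x23 blk=8 s=0: MISS | VC [10]
  [2] addr=0x20 blk=8 s=0: L1-HIT | VC [10]
  [3] addr=0x9 blk=2 s=0: MISS | VC [10, 8]
  [4] addr=0x3a blk=14 s=0: MISS | VC [10, 8, 2]
  [5] addr=0x2a blk=10 s=0: VC-HIT | VC [14, 8, 2]
  [6] addr=0x38 blk=14 s=0: VC-HIT | VC [10, 8, 2]
  [7] addr=0x3a blk=14 s=0: L1-HIT | VC [10, 8, 2]
  [8] addr=0x2b blk=10 s=0: VC-HIT | VC [14, 8, 2]
  [9] addr=0x28 blk=10 s=0: L1-HIT | VC [14, 8, 2]
  [10] addr=0x22 blk=8 s=0: VC-HIT | VC [14, 10, 2]
  [11] addr=0x21 blk=8 s=0: L1-HIT | VC [14, 10, 2]
  [12] addr=0x9 blk=2 s=0: VC-HIT | VC [14, 10, 8]
  [13] addr=0x9 blk=2 s=0: L1-HIT | VC [14, 10, 8]

MISSES = 4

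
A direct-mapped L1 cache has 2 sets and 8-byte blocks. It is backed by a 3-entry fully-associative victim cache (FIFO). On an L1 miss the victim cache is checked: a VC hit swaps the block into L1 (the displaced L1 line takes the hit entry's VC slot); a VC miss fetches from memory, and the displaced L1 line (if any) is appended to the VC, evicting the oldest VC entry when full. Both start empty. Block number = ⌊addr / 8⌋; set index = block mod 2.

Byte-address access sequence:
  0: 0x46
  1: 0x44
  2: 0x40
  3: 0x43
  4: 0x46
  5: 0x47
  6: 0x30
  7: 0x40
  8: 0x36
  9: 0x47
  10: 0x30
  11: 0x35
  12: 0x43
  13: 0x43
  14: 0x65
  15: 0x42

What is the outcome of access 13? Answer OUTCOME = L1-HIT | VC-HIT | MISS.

OUTCOME = L1-HIT

  [0] addr=0x46 blk=8 s=0: MISS | VC []
  [1] addr=0x44 blk=8 s=0: L1-HIT | VC []
  [2] addr=0x40 blk=8 s=0: L1-HIT | VC []
  [3] addr=0x43 blk=8 s=0: L1-HIT | VC []
  [4] addr=0x46 blk=8 s=0: L1-HIT | VC []
  [5] addr=0x47 blk=8 s=0: L1-HIT | VC []
  [6] addr=0x30 blk=6 s=0: MISS | VC [8]
  [7] addr=0x40 blk=8 s=0: VC-HIT | VC [6]
  [8] addr=0x36 blk=6 s=0: VC-HIT | VC [8]
  [9] addr=0x47 blk=8 s=0: VC-HIT | VC [6]
  [10] addr=0x30 blk=6 s=0: VC-HIT | VC [8]
  [11] addr=0x35 blk=6 s=0: L1-HIT | VC [8]
  [12] addr=0x43 blk=8 s=0: VC-HIT | VC [6]
  [13] addr=0x43 blk=8 s=0: L1-HIT | VC [6]
  [14] addr=0x65 blk=12 s=0: MISS | VC [6, 8]
  [15] addr=0x42 blk=8 s=0: VC-HIT | VC [6, 12]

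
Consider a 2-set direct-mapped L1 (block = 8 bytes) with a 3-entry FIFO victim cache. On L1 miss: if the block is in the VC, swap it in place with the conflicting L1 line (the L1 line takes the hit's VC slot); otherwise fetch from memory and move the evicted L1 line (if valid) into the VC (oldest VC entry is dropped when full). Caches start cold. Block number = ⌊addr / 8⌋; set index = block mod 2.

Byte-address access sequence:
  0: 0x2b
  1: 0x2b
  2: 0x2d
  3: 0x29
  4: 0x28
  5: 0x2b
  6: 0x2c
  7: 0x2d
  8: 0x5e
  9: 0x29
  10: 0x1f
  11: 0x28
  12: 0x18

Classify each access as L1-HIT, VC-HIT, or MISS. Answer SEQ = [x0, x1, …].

0: 0x2b (blk 5, set 1) → MISS  vc=[]
1: 0x2b (blk 5, set 1) → L1-HIT  vc=[]
2: 0x2d (blk 5, set 1) → L1-HIT  vc=[]
3: 0x29 (blk 5, set 1) → L1-HIT  vc=[]
4: 0x28 (blk 5, set 1) → L1-HIT  vc=[]
5: 0x2b (blk 5, set 1) → L1-HIT  vc=[]
6: 0x2c (blk 5, set 1) → L1-HIT  vc=[]
7: 0x2d (blk 5, set 1) → L1-HIT  vc=[]
8: 0x5e (blk 11, set 1) → MISS  vc=[5]
9: 0x29 (blk 5, set 1) → VC-HIT  vc=[11]
10: 0x1f (blk 3, set 1) → MISS  vc=[11, 5]
11: 0x28 (blk 5, set 1) → VC-HIT  vc=[11, 3]
12: 0x18 (blk 3, set 1) → VC-HIT  vc=[11, 5]

SEQ = [MISS, L1-HIT, L1-HIT, L1-HIT, L1-HIT, L1-HIT, L1-HIT, L1-HIT, MISS, VC-HIT, MISS, VC-HIT, VC-HIT]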